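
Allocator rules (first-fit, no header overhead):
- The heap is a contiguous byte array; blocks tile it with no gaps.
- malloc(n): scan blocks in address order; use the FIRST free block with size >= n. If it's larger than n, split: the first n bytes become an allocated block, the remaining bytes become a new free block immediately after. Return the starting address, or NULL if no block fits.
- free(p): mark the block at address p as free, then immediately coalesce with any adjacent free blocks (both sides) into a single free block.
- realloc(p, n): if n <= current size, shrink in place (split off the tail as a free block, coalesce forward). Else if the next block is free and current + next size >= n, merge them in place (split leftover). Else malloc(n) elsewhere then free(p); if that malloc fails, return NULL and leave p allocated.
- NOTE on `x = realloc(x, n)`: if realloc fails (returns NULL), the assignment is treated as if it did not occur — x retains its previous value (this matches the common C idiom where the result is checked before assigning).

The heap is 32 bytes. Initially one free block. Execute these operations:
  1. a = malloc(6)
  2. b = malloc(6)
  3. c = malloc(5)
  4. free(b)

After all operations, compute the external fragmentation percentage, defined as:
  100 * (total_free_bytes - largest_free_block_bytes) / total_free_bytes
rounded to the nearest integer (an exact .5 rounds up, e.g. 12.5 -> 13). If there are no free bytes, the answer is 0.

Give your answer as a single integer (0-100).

Answer: 29

Derivation:
Op 1: a = malloc(6) -> a = 0; heap: [0-5 ALLOC][6-31 FREE]
Op 2: b = malloc(6) -> b = 6; heap: [0-5 ALLOC][6-11 ALLOC][12-31 FREE]
Op 3: c = malloc(5) -> c = 12; heap: [0-5 ALLOC][6-11 ALLOC][12-16 ALLOC][17-31 FREE]
Op 4: free(b) -> (freed b); heap: [0-5 ALLOC][6-11 FREE][12-16 ALLOC][17-31 FREE]
Free blocks: [6 15] total_free=21 largest=15 -> 100*(21-15)/21 = 600/21 ≈ 28.571 -> rounds to 29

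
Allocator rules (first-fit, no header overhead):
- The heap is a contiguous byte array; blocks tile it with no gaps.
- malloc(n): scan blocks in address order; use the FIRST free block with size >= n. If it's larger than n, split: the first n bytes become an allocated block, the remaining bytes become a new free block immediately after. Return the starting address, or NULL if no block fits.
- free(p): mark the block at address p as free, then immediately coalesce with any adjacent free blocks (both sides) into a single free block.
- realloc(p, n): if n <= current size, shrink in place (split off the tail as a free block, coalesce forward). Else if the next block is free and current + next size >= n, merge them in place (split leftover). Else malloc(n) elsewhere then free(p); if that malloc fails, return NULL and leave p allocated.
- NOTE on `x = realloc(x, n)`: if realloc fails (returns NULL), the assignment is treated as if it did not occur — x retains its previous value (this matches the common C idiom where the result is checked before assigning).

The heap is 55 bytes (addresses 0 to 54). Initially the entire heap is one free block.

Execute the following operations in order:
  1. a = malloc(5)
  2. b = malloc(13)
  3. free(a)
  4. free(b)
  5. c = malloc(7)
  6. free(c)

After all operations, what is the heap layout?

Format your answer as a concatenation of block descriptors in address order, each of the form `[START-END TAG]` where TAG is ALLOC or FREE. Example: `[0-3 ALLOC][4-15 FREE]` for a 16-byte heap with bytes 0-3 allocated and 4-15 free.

Answer: [0-54 FREE]

Derivation:
Op 1: a = malloc(5) -> a = 0; heap: [0-4 ALLOC][5-54 FREE]
Op 2: b = malloc(13) -> b = 5; heap: [0-4 ALLOC][5-17 ALLOC][18-54 FREE]
Op 3: free(a) -> (freed a); heap: [0-4 FREE][5-17 ALLOC][18-54 FREE]
Op 4: free(b) -> (freed b); heap: [0-54 FREE]
Op 5: c = malloc(7) -> c = 0; heap: [0-6 ALLOC][7-54 FREE]
Op 6: free(c) -> (freed c); heap: [0-54 FREE]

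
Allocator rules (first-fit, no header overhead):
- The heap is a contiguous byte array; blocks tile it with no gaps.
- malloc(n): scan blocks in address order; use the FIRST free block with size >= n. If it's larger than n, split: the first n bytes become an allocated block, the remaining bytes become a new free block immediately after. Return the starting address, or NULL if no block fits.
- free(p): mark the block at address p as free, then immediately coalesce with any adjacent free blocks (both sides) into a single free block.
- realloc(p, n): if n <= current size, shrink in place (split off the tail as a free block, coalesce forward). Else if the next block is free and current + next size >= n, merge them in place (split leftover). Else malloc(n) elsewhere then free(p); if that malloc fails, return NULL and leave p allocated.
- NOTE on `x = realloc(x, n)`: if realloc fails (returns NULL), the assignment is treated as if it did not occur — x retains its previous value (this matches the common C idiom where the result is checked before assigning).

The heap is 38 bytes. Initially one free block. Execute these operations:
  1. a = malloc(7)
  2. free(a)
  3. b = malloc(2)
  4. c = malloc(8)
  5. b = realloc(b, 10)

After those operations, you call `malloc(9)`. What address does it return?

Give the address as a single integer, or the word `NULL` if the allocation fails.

Op 1: a = malloc(7) -> a = 0; heap: [0-6 ALLOC][7-37 FREE]
Op 2: free(a) -> (freed a); heap: [0-37 FREE]
Op 3: b = malloc(2) -> b = 0; heap: [0-1 ALLOC][2-37 FREE]
Op 4: c = malloc(8) -> c = 2; heap: [0-1 ALLOC][2-9 ALLOC][10-37 FREE]
Op 5: b = realloc(b, 10) -> b = 10; heap: [0-1 FREE][2-9 ALLOC][10-19 ALLOC][20-37 FREE]
malloc(9): first-fit scan over [0-1 FREE][2-9 ALLOC][10-19 ALLOC][20-37 FREE] -> 20

Answer: 20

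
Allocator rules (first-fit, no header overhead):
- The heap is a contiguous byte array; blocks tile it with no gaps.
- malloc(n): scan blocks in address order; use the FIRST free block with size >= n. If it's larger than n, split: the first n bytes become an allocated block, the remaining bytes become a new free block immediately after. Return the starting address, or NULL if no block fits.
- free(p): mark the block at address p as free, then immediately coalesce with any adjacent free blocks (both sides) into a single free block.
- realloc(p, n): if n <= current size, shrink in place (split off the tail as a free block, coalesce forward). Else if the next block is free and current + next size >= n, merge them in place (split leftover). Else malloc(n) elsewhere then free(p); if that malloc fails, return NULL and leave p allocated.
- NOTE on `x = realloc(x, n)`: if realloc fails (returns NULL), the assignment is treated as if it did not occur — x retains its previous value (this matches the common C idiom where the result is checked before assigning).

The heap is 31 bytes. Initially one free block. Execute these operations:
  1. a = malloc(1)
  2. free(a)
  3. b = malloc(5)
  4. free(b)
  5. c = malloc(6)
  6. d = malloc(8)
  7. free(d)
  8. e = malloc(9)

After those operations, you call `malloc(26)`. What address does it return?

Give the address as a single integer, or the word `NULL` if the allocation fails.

Answer: NULL

Derivation:
Op 1: a = malloc(1) -> a = 0; heap: [0-0 ALLOC][1-30 FREE]
Op 2: free(a) -> (freed a); heap: [0-30 FREE]
Op 3: b = malloc(5) -> b = 0; heap: [0-4 ALLOC][5-30 FREE]
Op 4: free(b) -> (freed b); heap: [0-30 FREE]
Op 5: c = malloc(6) -> c = 0; heap: [0-5 ALLOC][6-30 FREE]
Op 6: d = malloc(8) -> d = 6; heap: [0-5 ALLOC][6-13 ALLOC][14-30 FREE]
Op 7: free(d) -> (freed d); heap: [0-5 ALLOC][6-30 FREE]
Op 8: e = malloc(9) -> e = 6; heap: [0-5 ALLOC][6-14 ALLOC][15-30 FREE]
malloc(26): first-fit scan over [0-5 ALLOC][6-14 ALLOC][15-30 FREE] -> NULL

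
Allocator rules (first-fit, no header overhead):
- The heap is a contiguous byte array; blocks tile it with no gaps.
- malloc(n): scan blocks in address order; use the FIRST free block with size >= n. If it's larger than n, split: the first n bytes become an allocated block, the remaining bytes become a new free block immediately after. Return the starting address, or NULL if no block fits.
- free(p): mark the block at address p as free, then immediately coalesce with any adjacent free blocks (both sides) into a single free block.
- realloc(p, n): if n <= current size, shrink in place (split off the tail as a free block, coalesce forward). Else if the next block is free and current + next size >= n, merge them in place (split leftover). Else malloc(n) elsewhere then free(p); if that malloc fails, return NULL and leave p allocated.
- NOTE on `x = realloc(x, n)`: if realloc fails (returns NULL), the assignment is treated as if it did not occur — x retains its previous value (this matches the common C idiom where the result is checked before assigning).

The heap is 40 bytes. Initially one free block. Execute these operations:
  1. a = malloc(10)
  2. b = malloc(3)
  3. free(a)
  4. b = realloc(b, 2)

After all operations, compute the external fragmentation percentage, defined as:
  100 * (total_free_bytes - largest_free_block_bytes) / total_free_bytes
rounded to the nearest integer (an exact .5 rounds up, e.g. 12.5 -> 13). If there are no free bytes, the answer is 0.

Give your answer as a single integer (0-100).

Answer: 26

Derivation:
Op 1: a = malloc(10) -> a = 0; heap: [0-9 ALLOC][10-39 FREE]
Op 2: b = malloc(3) -> b = 10; heap: [0-9 ALLOC][10-12 ALLOC][13-39 FREE]
Op 3: free(a) -> (freed a); heap: [0-9 FREE][10-12 ALLOC][13-39 FREE]
Op 4: b = realloc(b, 2) -> b = 10; heap: [0-9 FREE][10-11 ALLOC][12-39 FREE]
Free blocks: [10 28] total_free=38 largest=28 -> 100*(38-28)/38 = 1000/38 ≈ 26.316 -> rounds to 26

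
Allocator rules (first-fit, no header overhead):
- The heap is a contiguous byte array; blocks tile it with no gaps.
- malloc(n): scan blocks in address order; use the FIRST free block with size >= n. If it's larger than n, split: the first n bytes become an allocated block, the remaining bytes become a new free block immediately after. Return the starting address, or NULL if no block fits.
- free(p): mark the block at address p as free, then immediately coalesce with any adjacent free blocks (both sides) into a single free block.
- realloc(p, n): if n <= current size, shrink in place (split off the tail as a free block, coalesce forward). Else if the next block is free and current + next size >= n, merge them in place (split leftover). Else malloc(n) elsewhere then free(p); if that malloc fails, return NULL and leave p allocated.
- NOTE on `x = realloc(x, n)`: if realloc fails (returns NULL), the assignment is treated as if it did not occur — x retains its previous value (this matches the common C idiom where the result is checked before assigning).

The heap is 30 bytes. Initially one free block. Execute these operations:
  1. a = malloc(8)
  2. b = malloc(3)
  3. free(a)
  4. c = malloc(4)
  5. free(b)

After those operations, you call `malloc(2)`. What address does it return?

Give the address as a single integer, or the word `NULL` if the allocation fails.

Answer: 4

Derivation:
Op 1: a = malloc(8) -> a = 0; heap: [0-7 ALLOC][8-29 FREE]
Op 2: b = malloc(3) -> b = 8; heap: [0-7 ALLOC][8-10 ALLOC][11-29 FREE]
Op 3: free(a) -> (freed a); heap: [0-7 FREE][8-10 ALLOC][11-29 FREE]
Op 4: c = malloc(4) -> c = 0; heap: [0-3 ALLOC][4-7 FREE][8-10 ALLOC][11-29 FREE]
Op 5: free(b) -> (freed b); heap: [0-3 ALLOC][4-29 FREE]
malloc(2): first-fit scan over [0-3 ALLOC][4-29 FREE] -> 4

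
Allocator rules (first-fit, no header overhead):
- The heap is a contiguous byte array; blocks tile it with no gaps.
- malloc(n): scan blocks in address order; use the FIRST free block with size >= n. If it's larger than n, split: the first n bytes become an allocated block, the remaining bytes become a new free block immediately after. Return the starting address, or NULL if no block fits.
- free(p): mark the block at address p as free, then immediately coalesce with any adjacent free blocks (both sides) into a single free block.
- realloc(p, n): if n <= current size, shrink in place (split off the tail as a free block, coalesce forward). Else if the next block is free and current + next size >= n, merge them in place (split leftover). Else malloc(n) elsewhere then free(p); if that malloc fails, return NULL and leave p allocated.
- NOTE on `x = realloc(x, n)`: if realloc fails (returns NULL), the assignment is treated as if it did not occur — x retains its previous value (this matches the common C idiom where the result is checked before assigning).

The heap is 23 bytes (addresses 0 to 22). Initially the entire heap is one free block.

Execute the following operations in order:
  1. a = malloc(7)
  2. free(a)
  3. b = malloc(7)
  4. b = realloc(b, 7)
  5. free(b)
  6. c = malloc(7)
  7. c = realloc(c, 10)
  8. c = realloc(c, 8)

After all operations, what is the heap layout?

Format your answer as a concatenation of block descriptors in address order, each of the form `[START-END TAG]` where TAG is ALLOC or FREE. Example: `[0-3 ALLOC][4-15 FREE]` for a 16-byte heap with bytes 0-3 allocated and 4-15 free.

Op 1: a = malloc(7) -> a = 0; heap: [0-6 ALLOC][7-22 FREE]
Op 2: free(a) -> (freed a); heap: [0-22 FREE]
Op 3: b = malloc(7) -> b = 0; heap: [0-6 ALLOC][7-22 FREE]
Op 4: b = realloc(b, 7) -> b = 0; heap: [0-6 ALLOC][7-22 FREE]
Op 5: free(b) -> (freed b); heap: [0-22 FREE]
Op 6: c = malloc(7) -> c = 0; heap: [0-6 ALLOC][7-22 FREE]
Op 7: c = realloc(c, 10) -> c = 0; heap: [0-9 ALLOC][10-22 FREE]
Op 8: c = realloc(c, 8) -> c = 0; heap: [0-7 ALLOC][8-22 FREE]

Answer: [0-7 ALLOC][8-22 FREE]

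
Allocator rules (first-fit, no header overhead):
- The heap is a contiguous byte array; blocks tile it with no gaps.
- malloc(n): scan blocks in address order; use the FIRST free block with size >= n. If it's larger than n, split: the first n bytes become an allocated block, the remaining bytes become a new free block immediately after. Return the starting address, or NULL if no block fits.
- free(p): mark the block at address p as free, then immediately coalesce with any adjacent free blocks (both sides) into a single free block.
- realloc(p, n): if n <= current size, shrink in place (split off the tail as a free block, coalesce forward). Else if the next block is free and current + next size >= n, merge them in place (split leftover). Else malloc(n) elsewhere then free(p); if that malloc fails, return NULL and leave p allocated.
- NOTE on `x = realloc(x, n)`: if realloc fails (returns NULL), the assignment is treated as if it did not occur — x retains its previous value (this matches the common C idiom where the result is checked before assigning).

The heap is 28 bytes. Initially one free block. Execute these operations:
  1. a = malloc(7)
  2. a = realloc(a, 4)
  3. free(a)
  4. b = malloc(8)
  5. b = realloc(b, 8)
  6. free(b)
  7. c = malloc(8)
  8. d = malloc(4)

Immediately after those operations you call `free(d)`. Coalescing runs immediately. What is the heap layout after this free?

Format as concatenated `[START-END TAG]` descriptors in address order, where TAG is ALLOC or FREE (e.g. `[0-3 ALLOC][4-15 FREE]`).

Answer: [0-7 ALLOC][8-27 FREE]

Derivation:
Op 1: a = malloc(7) -> a = 0; heap: [0-6 ALLOC][7-27 FREE]
Op 2: a = realloc(a, 4) -> a = 0; heap: [0-3 ALLOC][4-27 FREE]
Op 3: free(a) -> (freed a); heap: [0-27 FREE]
Op 4: b = malloc(8) -> b = 0; heap: [0-7 ALLOC][8-27 FREE]
Op 5: b = realloc(b, 8) -> b = 0; heap: [0-7 ALLOC][8-27 FREE]
Op 6: free(b) -> (freed b); heap: [0-27 FREE]
Op 7: c = malloc(8) -> c = 0; heap: [0-7 ALLOC][8-27 FREE]
Op 8: d = malloc(4) -> d = 8; heap: [0-7 ALLOC][8-11 ALLOC][12-27 FREE]
free(d): d = 8 -> block [8-11 ALLOC]; mark free, coalesce with adjacent free neighbors -> [0-7 ALLOC][8-27 FREE]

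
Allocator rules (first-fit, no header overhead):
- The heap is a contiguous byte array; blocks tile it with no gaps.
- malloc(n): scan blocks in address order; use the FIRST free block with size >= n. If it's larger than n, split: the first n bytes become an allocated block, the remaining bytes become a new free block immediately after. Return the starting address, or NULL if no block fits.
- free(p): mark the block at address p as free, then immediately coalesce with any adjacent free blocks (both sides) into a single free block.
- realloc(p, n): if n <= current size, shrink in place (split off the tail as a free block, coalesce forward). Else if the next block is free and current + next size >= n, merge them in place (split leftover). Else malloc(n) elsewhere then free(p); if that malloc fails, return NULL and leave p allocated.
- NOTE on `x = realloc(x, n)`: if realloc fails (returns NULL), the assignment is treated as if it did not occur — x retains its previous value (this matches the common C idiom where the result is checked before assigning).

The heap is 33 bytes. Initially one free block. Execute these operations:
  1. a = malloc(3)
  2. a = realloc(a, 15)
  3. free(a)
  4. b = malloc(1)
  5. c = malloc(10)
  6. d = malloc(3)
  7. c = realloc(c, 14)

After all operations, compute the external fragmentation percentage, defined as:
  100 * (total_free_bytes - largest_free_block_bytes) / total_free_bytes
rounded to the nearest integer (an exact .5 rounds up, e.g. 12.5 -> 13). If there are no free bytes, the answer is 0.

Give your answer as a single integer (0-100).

Answer: 33

Derivation:
Op 1: a = malloc(3) -> a = 0; heap: [0-2 ALLOC][3-32 FREE]
Op 2: a = realloc(a, 15) -> a = 0; heap: [0-14 ALLOC][15-32 FREE]
Op 3: free(a) -> (freed a); heap: [0-32 FREE]
Op 4: b = malloc(1) -> b = 0; heap: [0-0 ALLOC][1-32 FREE]
Op 5: c = malloc(10) -> c = 1; heap: [0-0 ALLOC][1-10 ALLOC][11-32 FREE]
Op 6: d = malloc(3) -> d = 11; heap: [0-0 ALLOC][1-10 ALLOC][11-13 ALLOC][14-32 FREE]
Op 7: c = realloc(c, 14) -> c = 14; heap: [0-0 ALLOC][1-10 FREE][11-13 ALLOC][14-27 ALLOC][28-32 FREE]
Free blocks: [10 5] total_free=15 largest=10 -> 100*(15-10)/15 = 500/15 ≈ 33.333 -> rounds to 33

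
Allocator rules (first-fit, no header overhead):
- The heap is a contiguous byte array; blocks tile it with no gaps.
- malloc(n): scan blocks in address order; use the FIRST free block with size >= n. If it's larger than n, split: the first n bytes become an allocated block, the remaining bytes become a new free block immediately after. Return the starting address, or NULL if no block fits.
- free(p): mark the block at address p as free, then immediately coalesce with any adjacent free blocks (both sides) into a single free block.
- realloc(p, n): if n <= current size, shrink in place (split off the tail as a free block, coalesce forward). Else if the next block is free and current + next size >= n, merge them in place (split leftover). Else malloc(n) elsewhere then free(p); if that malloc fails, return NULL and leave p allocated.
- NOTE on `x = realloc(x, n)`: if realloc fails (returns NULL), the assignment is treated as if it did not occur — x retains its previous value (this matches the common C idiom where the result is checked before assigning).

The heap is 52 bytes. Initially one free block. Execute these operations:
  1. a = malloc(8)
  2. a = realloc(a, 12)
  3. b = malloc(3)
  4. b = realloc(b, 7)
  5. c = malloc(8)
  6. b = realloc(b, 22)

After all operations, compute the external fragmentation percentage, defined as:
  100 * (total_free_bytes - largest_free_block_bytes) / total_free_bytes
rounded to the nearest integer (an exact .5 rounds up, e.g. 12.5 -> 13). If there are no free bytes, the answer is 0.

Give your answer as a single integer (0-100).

Answer: 30

Derivation:
Op 1: a = malloc(8) -> a = 0; heap: [0-7 ALLOC][8-51 FREE]
Op 2: a = realloc(a, 12) -> a = 0; heap: [0-11 ALLOC][12-51 FREE]
Op 3: b = malloc(3) -> b = 12; heap: [0-11 ALLOC][12-14 ALLOC][15-51 FREE]
Op 4: b = realloc(b, 7) -> b = 12; heap: [0-11 ALLOC][12-18 ALLOC][19-51 FREE]
Op 5: c = malloc(8) -> c = 19; heap: [0-11 ALLOC][12-18 ALLOC][19-26 ALLOC][27-51 FREE]
Op 6: b = realloc(b, 22) -> b = 27; heap: [0-11 ALLOC][12-18 FREE][19-26 ALLOC][27-48 ALLOC][49-51 FREE]
Free blocks: [7 3] total_free=10 largest=7 -> 100*(10-7)/10 = 300/10 = 30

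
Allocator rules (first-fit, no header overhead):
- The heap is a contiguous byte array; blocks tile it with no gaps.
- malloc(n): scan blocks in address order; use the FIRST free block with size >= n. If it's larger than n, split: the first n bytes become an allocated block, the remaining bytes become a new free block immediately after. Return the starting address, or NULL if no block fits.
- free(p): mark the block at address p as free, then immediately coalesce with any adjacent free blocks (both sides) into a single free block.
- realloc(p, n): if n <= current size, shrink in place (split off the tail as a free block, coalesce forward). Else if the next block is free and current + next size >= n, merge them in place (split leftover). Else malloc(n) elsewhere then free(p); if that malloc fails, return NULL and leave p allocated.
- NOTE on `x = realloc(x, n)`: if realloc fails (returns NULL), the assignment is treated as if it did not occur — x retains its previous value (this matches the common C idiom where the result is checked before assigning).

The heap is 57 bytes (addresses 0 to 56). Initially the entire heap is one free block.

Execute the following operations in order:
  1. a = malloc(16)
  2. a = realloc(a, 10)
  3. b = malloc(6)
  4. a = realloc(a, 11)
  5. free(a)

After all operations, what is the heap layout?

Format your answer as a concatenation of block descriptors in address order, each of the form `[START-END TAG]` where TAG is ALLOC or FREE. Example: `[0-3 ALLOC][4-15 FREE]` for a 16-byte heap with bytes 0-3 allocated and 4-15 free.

Answer: [0-9 FREE][10-15 ALLOC][16-56 FREE]

Derivation:
Op 1: a = malloc(16) -> a = 0; heap: [0-15 ALLOC][16-56 FREE]
Op 2: a = realloc(a, 10) -> a = 0; heap: [0-9 ALLOC][10-56 FREE]
Op 3: b = malloc(6) -> b = 10; heap: [0-9 ALLOC][10-15 ALLOC][16-56 FREE]
Op 4: a = realloc(a, 11) -> a = 16; heap: [0-9 FREE][10-15 ALLOC][16-26 ALLOC][27-56 FREE]
Op 5: free(a) -> (freed a); heap: [0-9 FREE][10-15 ALLOC][16-56 FREE]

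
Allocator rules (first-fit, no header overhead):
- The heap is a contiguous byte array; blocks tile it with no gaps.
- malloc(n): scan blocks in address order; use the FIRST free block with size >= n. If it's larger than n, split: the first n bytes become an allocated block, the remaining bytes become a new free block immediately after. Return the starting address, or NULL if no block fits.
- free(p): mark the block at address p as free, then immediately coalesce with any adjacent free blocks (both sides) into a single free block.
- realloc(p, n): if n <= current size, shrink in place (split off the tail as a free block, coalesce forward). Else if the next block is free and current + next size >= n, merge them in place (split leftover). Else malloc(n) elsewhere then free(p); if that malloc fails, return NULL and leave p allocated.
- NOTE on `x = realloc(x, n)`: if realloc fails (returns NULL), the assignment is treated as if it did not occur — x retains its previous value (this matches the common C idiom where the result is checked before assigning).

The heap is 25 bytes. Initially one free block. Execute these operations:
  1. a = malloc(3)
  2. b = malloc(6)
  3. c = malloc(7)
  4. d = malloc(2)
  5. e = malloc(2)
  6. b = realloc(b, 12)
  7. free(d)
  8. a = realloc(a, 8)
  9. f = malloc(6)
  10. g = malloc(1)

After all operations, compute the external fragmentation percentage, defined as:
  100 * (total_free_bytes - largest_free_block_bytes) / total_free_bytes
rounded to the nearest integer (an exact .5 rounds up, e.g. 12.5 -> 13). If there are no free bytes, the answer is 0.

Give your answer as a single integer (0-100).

Answer: 17

Derivation:
Op 1: a = malloc(3) -> a = 0; heap: [0-2 ALLOC][3-24 FREE]
Op 2: b = malloc(6) -> b = 3; heap: [0-2 ALLOC][3-8 ALLOC][9-24 FREE]
Op 3: c = malloc(7) -> c = 9; heap: [0-2 ALLOC][3-8 ALLOC][9-15 ALLOC][16-24 FREE]
Op 4: d = malloc(2) -> d = 16; heap: [0-2 ALLOC][3-8 ALLOC][9-15 ALLOC][16-17 ALLOC][18-24 FREE]
Op 5: e = malloc(2) -> e = 18; heap: [0-2 ALLOC][3-8 ALLOC][9-15 ALLOC][16-17 ALLOC][18-19 ALLOC][20-24 FREE]
Op 6: b = realloc(b, 12) -> NULL (b unchanged); heap: [0-2 ALLOC][3-8 ALLOC][9-15 ALLOC][16-17 ALLOC][18-19 ALLOC][20-24 FREE]
Op 7: free(d) -> (freed d); heap: [0-2 ALLOC][3-8 ALLOC][9-15 ALLOC][16-17 FREE][18-19 ALLOC][20-24 FREE]
Op 8: a = realloc(a, 8) -> NULL (a unchanged); heap: [0-2 ALLOC][3-8 ALLOC][9-15 ALLOC][16-17 FREE][18-19 ALLOC][20-24 FREE]
Op 9: f = malloc(6) -> f = NULL; heap: [0-2 ALLOC][3-8 ALLOC][9-15 ALLOC][16-17 FREE][18-19 ALLOC][20-24 FREE]
Op 10: g = malloc(1) -> g = 16; heap: [0-2 ALLOC][3-8 ALLOC][9-15 ALLOC][16-16 ALLOC][17-17 FREE][18-19 ALLOC][20-24 FREE]
Free blocks: [1 5] total_free=6 largest=5 -> 100*(6-5)/6 = 100/6 ≈ 16.667 -> rounds to 17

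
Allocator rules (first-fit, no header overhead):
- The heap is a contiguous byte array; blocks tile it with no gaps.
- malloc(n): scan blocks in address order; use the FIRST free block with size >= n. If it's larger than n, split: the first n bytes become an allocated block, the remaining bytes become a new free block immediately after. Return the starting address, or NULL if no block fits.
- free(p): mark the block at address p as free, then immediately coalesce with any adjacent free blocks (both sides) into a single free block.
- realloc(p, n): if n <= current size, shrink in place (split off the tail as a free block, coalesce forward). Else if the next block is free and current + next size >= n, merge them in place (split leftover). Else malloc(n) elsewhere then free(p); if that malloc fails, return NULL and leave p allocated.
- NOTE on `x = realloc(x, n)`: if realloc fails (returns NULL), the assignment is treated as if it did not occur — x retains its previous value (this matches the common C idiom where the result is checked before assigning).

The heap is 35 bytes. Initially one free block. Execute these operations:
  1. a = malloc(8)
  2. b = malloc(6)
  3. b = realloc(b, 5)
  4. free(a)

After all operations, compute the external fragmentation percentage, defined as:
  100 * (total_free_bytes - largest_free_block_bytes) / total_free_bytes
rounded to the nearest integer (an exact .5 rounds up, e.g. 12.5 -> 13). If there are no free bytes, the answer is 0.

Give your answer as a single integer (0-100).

Op 1: a = malloc(8) -> a = 0; heap: [0-7 ALLOC][8-34 FREE]
Op 2: b = malloc(6) -> b = 8; heap: [0-7 ALLOC][8-13 ALLOC][14-34 FREE]
Op 3: b = realloc(b, 5) -> b = 8; heap: [0-7 ALLOC][8-12 ALLOC][13-34 FREE]
Op 4: free(a) -> (freed a); heap: [0-7 FREE][8-12 ALLOC][13-34 FREE]
Free blocks: [8 22] total_free=30 largest=22 -> 100*(30-22)/30 = 800/30 ≈ 26.667 -> rounds to 27

Answer: 27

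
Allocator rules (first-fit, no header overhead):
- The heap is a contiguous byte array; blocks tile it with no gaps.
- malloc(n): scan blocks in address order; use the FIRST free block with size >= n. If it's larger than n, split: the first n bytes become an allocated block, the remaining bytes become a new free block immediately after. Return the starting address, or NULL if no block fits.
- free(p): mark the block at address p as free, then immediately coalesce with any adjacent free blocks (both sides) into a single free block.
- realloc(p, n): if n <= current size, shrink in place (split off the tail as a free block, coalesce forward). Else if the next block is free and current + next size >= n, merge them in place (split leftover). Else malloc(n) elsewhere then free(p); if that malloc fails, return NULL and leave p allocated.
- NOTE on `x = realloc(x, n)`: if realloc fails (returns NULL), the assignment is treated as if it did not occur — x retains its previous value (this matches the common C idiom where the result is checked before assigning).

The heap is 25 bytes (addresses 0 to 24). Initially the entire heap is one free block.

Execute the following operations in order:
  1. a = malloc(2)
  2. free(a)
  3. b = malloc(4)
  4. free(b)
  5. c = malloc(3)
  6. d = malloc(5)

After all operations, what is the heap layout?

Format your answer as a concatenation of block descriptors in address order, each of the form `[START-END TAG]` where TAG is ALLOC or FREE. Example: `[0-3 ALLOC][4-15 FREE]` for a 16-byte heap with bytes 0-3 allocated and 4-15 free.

Answer: [0-2 ALLOC][3-7 ALLOC][8-24 FREE]

Derivation:
Op 1: a = malloc(2) -> a = 0; heap: [0-1 ALLOC][2-24 FREE]
Op 2: free(a) -> (freed a); heap: [0-24 FREE]
Op 3: b = malloc(4) -> b = 0; heap: [0-3 ALLOC][4-24 FREE]
Op 4: free(b) -> (freed b); heap: [0-24 FREE]
Op 5: c = malloc(3) -> c = 0; heap: [0-2 ALLOC][3-24 FREE]
Op 6: d = malloc(5) -> d = 3; heap: [0-2 ALLOC][3-7 ALLOC][8-24 FREE]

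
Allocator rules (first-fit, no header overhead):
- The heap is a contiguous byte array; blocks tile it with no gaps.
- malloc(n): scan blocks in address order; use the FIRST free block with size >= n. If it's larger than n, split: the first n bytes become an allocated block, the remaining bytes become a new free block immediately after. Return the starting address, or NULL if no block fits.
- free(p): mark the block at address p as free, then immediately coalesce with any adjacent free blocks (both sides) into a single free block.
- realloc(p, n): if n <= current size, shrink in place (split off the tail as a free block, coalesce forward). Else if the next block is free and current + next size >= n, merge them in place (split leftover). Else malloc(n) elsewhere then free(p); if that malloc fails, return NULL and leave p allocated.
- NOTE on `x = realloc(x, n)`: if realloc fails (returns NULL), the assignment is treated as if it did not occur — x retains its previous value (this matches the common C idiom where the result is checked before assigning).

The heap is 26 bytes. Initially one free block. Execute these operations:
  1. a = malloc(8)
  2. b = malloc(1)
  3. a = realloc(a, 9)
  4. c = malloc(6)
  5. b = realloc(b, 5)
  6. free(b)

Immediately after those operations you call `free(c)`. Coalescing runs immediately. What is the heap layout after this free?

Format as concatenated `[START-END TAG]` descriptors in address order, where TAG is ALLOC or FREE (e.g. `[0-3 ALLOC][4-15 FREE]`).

Answer: [0-8 FREE][9-17 ALLOC][18-25 FREE]

Derivation:
Op 1: a = malloc(8) -> a = 0; heap: [0-7 ALLOC][8-25 FREE]
Op 2: b = malloc(1) -> b = 8; heap: [0-7 ALLOC][8-8 ALLOC][9-25 FREE]
Op 3: a = realloc(a, 9) -> a = 9; heap: [0-7 FREE][8-8 ALLOC][9-17 ALLOC][18-25 FREE]
Op 4: c = malloc(6) -> c = 0; heap: [0-5 ALLOC][6-7 FREE][8-8 ALLOC][9-17 ALLOC][18-25 FREE]
Op 5: b = realloc(b, 5) -> b = 18; heap: [0-5 ALLOC][6-8 FREE][9-17 ALLOC][18-22 ALLOC][23-25 FREE]
Op 6: free(b) -> (freed b); heap: [0-5 ALLOC][6-8 FREE][9-17 ALLOC][18-25 FREE]
free(c): c = 0 -> block [0-5 ALLOC]; mark free, coalesce with adjacent free neighbors -> [0-8 FREE][9-17 ALLOC][18-25 FREE]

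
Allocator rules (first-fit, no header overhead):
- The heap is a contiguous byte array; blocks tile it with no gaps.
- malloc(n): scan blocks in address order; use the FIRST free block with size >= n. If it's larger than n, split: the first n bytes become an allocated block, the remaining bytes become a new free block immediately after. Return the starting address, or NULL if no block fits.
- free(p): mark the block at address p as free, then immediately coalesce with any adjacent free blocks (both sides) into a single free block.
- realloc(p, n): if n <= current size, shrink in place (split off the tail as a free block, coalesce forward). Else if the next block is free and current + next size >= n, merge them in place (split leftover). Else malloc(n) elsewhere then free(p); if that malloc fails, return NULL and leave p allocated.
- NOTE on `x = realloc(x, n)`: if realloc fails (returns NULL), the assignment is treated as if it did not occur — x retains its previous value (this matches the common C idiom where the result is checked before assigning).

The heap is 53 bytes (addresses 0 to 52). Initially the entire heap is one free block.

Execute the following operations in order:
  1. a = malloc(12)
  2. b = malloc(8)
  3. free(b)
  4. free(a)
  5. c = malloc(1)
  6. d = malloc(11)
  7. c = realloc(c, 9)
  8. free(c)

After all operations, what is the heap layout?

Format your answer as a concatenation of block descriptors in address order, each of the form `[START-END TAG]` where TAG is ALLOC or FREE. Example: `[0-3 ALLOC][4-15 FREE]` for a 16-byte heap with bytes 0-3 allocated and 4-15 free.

Answer: [0-0 FREE][1-11 ALLOC][12-52 FREE]

Derivation:
Op 1: a = malloc(12) -> a = 0; heap: [0-11 ALLOC][12-52 FREE]
Op 2: b = malloc(8) -> b = 12; heap: [0-11 ALLOC][12-19 ALLOC][20-52 FREE]
Op 3: free(b) -> (freed b); heap: [0-11 ALLOC][12-52 FREE]
Op 4: free(a) -> (freed a); heap: [0-52 FREE]
Op 5: c = malloc(1) -> c = 0; heap: [0-0 ALLOC][1-52 FREE]
Op 6: d = malloc(11) -> d = 1; heap: [0-0 ALLOC][1-11 ALLOC][12-52 FREE]
Op 7: c = realloc(c, 9) -> c = 12; heap: [0-0 FREE][1-11 ALLOC][12-20 ALLOC][21-52 FREE]
Op 8: free(c) -> (freed c); heap: [0-0 FREE][1-11 ALLOC][12-52 FREE]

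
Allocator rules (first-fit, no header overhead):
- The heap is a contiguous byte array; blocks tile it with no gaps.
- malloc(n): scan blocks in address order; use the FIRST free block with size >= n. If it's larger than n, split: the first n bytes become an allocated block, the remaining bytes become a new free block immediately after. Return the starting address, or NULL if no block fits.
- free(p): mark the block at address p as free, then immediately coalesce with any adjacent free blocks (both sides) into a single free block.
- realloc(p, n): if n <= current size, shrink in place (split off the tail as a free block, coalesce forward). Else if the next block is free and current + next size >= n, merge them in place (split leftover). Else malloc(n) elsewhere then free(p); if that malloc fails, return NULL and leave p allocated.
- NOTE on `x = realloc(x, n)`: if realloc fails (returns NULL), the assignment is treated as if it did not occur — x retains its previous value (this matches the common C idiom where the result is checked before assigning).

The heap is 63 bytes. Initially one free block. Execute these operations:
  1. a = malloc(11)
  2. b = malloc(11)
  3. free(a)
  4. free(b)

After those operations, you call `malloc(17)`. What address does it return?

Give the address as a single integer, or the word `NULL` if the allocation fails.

Op 1: a = malloc(11) -> a = 0; heap: [0-10 ALLOC][11-62 FREE]
Op 2: b = malloc(11) -> b = 11; heap: [0-10 ALLOC][11-21 ALLOC][22-62 FREE]
Op 3: free(a) -> (freed a); heap: [0-10 FREE][11-21 ALLOC][22-62 FREE]
Op 4: free(b) -> (freed b); heap: [0-62 FREE]
malloc(17): first-fit scan over [0-62 FREE] -> 0

Answer: 0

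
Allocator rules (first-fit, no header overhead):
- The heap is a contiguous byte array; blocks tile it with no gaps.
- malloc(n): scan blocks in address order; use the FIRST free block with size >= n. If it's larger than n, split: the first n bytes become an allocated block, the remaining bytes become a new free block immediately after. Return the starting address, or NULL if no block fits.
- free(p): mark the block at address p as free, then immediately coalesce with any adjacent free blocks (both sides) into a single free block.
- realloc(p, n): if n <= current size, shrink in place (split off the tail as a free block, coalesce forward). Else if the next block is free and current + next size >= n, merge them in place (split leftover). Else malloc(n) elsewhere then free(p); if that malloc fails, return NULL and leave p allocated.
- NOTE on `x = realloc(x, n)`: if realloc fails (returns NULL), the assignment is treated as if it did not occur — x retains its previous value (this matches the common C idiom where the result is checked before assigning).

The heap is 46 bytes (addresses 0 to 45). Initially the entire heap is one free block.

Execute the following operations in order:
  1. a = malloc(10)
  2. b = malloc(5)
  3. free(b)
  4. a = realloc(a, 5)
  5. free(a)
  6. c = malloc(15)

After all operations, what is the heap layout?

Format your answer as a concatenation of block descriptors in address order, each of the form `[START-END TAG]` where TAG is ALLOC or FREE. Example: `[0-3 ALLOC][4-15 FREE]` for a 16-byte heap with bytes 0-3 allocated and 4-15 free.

Op 1: a = malloc(10) -> a = 0; heap: [0-9 ALLOC][10-45 FREE]
Op 2: b = malloc(5) -> b = 10; heap: [0-9 ALLOC][10-14 ALLOC][15-45 FREE]
Op 3: free(b) -> (freed b); heap: [0-9 ALLOC][10-45 FREE]
Op 4: a = realloc(a, 5) -> a = 0; heap: [0-4 ALLOC][5-45 FREE]
Op 5: free(a) -> (freed a); heap: [0-45 FREE]
Op 6: c = malloc(15) -> c = 0; heap: [0-14 ALLOC][15-45 FREE]

Answer: [0-14 ALLOC][15-45 FREE]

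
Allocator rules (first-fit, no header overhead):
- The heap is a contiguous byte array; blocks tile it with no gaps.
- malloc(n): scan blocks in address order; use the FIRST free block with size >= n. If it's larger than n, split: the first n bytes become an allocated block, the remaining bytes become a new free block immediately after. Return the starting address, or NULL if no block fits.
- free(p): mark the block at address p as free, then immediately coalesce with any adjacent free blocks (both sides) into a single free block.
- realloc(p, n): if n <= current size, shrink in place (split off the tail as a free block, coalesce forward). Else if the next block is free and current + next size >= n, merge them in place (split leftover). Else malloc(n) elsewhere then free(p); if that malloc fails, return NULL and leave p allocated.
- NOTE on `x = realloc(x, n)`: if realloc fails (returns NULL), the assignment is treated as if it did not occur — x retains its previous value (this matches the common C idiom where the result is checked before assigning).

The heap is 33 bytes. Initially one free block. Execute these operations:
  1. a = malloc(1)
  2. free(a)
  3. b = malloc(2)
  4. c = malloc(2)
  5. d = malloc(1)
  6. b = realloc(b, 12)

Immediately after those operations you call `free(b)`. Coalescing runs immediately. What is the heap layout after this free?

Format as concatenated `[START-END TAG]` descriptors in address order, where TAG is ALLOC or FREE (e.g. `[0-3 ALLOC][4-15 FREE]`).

Op 1: a = malloc(1) -> a = 0; heap: [0-0 ALLOC][1-32 FREE]
Op 2: free(a) -> (freed a); heap: [0-32 FREE]
Op 3: b = malloc(2) -> b = 0; heap: [0-1 ALLOC][2-32 FREE]
Op 4: c = malloc(2) -> c = 2; heap: [0-1 ALLOC][2-3 ALLOC][4-32 FREE]
Op 5: d = malloc(1) -> d = 4; heap: [0-1 ALLOC][2-3 ALLOC][4-4 ALLOC][5-32 FREE]
Op 6: b = realloc(b, 12) -> b = 5; heap: [0-1 FREE][2-3 ALLOC][4-4 ALLOC][5-16 ALLOC][17-32 FREE]
free(b): b = 5 -> block [5-16 ALLOC]; mark free, coalesce with adjacent free neighbors -> [0-1 FREE][2-3 ALLOC][4-4 ALLOC][5-32 FREE]

Answer: [0-1 FREE][2-3 ALLOC][4-4 ALLOC][5-32 FREE]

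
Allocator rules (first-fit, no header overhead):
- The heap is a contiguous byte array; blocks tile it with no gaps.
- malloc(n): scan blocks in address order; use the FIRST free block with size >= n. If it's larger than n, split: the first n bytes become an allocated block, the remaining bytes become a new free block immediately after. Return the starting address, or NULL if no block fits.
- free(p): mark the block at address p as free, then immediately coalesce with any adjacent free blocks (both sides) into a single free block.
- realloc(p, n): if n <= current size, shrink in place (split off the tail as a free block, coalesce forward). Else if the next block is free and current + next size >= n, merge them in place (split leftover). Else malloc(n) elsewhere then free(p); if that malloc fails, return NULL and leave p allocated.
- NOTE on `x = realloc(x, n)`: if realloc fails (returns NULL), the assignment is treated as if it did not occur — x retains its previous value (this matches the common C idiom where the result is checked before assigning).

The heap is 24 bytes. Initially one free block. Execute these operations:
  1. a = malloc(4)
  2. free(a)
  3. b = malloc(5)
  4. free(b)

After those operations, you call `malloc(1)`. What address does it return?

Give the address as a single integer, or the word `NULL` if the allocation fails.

Answer: 0

Derivation:
Op 1: a = malloc(4) -> a = 0; heap: [0-3 ALLOC][4-23 FREE]
Op 2: free(a) -> (freed a); heap: [0-23 FREE]
Op 3: b = malloc(5) -> b = 0; heap: [0-4 ALLOC][5-23 FREE]
Op 4: free(b) -> (freed b); heap: [0-23 FREE]
malloc(1): first-fit scan over [0-23 FREE] -> 0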